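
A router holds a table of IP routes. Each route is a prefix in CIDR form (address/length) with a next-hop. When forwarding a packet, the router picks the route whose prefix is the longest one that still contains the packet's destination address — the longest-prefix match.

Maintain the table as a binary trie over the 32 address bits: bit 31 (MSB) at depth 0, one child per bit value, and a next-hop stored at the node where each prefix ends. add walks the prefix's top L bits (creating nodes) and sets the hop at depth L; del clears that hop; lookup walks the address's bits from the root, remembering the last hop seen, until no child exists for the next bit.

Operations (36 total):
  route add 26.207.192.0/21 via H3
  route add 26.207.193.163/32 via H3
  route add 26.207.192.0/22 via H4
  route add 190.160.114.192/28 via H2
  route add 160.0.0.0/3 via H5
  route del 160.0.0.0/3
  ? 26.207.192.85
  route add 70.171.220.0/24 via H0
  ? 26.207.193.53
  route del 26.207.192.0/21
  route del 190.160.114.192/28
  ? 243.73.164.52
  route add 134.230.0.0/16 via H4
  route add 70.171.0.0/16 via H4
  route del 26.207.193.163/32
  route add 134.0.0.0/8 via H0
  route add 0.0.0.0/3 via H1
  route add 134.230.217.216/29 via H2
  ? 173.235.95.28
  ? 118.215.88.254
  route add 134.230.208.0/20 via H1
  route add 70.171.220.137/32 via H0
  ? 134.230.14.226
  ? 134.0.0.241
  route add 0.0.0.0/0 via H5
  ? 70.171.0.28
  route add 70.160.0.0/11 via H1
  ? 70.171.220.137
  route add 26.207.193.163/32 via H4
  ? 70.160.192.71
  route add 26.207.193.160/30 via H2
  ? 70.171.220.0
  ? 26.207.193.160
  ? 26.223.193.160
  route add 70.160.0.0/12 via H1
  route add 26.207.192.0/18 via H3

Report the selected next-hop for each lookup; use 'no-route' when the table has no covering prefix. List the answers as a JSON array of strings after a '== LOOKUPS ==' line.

Process each operation:
  + 26.207.192.0/21 (H3) depth=21
  + 26.207.193.163/32 (H3) depth=32
  + 26.207.192.0/22 (H4) depth=22
  + 190.160.114.192/28 (H2) depth=28
  + 160.0.0.0/3 (H5) depth=3
  del 160.0.0.0/3 (clear depth 3)
  ? 26.207.192.85  path d0:-→d1:-→d2:-→d3:-→d4:-→d5:-→d6:-→d7:-→d8:-→d9:-→d10:-→d11:-→d12:-→d13:-→d14:-→d15:-→d16:-→d17:-→d18:-→d19:-→d20:-→d21:H3→d22:H4→d23:-  best=H4
  + 70.171.220.0/24 (H0) depth=24
  ? 26.207.193.53  path d0:-→d1:-→d2:-→d3:-→d4:-→d5:-→d6:-→d7:-→d8:-→d9:-→d10:-→d11:-→d12:-→d13:-→d14:-→d15:-→d16:-→d17:-→d18:-→d19:-→d20:-→d21:H3→d22:H4→d23:-→d24:-  best=H4
  del 26.207.192.0/21 (clear depth 21)
  del 190.160.114.192/28 (clear depth 28)
  ? 243.73.164.52  path d0:-→d1:-  best=no-route
  + 134.230.0.0/16 (H4) depth=16
  + 70.171.0.0/16 (H4) depth=16
  del 26.207.193.163/32 (clear depth 32)
  + 134.0.0.0/8 (H0) depth=8
  + 0.0.0.0/3 (H1) depth=3
  + 134.230.217.216/29 (H2) depth=29
  ? 173.235.95.28  path d0:-→d1:-→d2:-→d3:-  best=no-route
  ? 118.215.88.254  path d0:-→d1:-→d2:-  best=no-route
  + 134.230.208.0/20 (H1) depth=20
  + 70.171.220.137/32 (H0) depth=32
  ? 134.230.14.226  path d0:-→d1:-→d2:-→d3:-→d4:-→d5:-→d6:-→d7:-→d8:H0→d9:-→d10:-→d11:-→d12:-→d13:-→d14:-→d15:-→d16:H4  best=H4
  ? 134.0.0.241  path d0:-→d1:-→d2:-→d3:-→d4:-→d5:-→d6:-→d7:-→d8:H0  best=H0
  + 0.0.0.0/0 (H5) depth=0
  ? 70.171.0.28  path d0:H5→d1:-→d2:-→d3:-→d4:-→d5:-→d6:-→d7:-→d8:-→d9:-→d10:-→d11:-→d12:-→d13:-→d14:-→d15:-→d16:H4  best=H4
  + 70.160.0.0/11 (H1) depth=11
  ? 70.171.220.137  path d0:H5→d1:-→d2:-→d3:-→d4:-→d5:-→d6:-→d7:-→d8:-→d9:-→d10:-→d11:H1→d12:-→d13:-→d14:-→d15:-→d16:H4→d17:-→d18:-→d19:-→d20:-→d21:-→d22:-→d23:-→d24:H0→d25:-→d26:-→d27:-→d28:-→d29:-→d30:-→d31:-→d32:H0  best=H0
  + 26.207.193.163/32 (H4) depth=32
  ? 70.160.192.71  path d0:H5→d1:-→d2:-→d3:-→d4:-→d5:-→d6:-→d7:-→d8:-→d9:-→d10:-→d11:H1→d12:-  best=H1
  + 26.207.193.160/30 (H2) depth=30
  ? 70.171.220.0  path d0:H5→d1:-→d2:-→d3:-→d4:-→d5:-→d6:-→d7:-→d8:-→d9:-→d10:-→d11:H1→d12:-→d13:-→d14:-→d15:-→d16:H4→d17:-→d18:-→d19:-→d20:-→d21:-→d22:-→d23:-→d24:H0  best=H0
  ? 26.207.193.160  path d0:H5→d1:-→d2:-→d3:H1→d4:-→d5:-→d6:-→d7:-→d8:-→d9:-→d10:-→d11:-→d12:-→d13:-→d14:-→d15:-→d16:-→d17:-→d18:-→d19:-→d20:-→d21:-→d22:H4→d23:-→d24:-→d25:-→d26:-→d27:-→d28:-→d29:-→d30:H2  best=H2
  ? 26.223.193.160  path d0:H5→d1:-→d2:-→d3:H1→d4:-→d5:-→d6:-→d7:-→d8:-→d9:-→d10:-→d11:-  best=H1
  + 70.160.0.0/12 (H1) depth=12
  + 26.207.192.0/18 (H3) depth=18

== LOOKUPS ==
["H4","H4","no-route","no-route","no-route","H4","H0","H4","H0","H1","H0","H2","H1"]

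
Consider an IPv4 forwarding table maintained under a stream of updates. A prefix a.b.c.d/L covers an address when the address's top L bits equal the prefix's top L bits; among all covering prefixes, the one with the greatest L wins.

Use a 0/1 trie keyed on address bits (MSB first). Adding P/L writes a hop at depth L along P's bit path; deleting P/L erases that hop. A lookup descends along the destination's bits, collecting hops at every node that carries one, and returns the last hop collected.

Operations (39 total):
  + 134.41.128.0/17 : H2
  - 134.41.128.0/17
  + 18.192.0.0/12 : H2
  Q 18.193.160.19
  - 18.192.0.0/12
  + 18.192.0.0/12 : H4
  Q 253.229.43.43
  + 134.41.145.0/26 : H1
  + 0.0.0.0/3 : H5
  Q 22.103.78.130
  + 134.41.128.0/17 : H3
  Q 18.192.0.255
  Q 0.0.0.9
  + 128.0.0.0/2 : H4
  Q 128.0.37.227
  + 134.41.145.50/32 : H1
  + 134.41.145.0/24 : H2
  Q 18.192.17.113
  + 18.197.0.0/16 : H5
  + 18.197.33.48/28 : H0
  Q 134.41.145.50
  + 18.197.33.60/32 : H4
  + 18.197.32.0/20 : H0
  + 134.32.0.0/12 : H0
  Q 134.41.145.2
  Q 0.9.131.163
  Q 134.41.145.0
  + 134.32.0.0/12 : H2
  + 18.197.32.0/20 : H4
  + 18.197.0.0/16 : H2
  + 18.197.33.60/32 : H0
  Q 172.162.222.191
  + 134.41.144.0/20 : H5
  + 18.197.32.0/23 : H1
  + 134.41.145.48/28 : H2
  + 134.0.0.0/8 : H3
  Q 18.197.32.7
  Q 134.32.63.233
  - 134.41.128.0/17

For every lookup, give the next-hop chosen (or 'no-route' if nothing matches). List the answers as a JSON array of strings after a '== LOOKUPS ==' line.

Trace:
  add 134.41.128.0/17 -> H2 at depth 17
  - 134.41.128.0/17 clear@17
  add 18.192.0.0/12 -> H2 at depth 12
  Q 18.193.160.19: descend 000100101100 ; hops seen [H2] ; pick H2
  - 18.192.0.0/12 clear@12
  add 18.192.0.0/12 -> H4 at depth 12
  Q 253.229.43.43: descend 1 ; hops seen [∅] ; pick no-route
  add 134.41.145.0/26 -> H1 at depth 26
  add 0.0.0.0/3 -> H5 at depth 3
  Q 22.103.78.130: descend 00010 ; hops seen [H5] ; pick H5
  add 134.41.128.0/17 -> H3 at depth 17
  Q 18.192.0.255: descend 000100101100 ; hops seen [H5,H4] ; pick H4
  Q 0.0.0.9: descend 000 ; hops seen [H5] ; pick H5
  add 128.0.0.0/2 -> H4 at depth 2
  Q 128.0.37.227: descend 10000 ; hops seen [H4] ; pick H4
  add 134.41.145.50/32 -> H1 at depth 32
  add 134.41.145.0/24 -> H2 at depth 24
  Q 18.192.17.113: descend 000100101100 ; hops seen [H5,H4] ; pick H4
  add 18.197.0.0/16 -> H5 at depth 16
  add 18.197.33.48/28 -> H0 at depth 28
  Q 134.41.145.50: descend 10000110001010011001000100110010 ; hops seen [H4,H3,H2,H1,H1] ; pick H1
  add 18.197.33.60/32 -> H4 at depth 32
  add 18.197.32.0/20 -> H0 at depth 20
  add 134.32.0.0/12 -> H0 at depth 12
  Q 134.41.145.2: descend 10000110001010011001000100 ; hops seen [H4,H0,H3,H2,H1] ; pick H1
  Q 0.9.131.163: descend 000 ; hops seen [H5] ; pick H5
  Q 134.41.145.0: descend 10000110001010011001000100 ; hops seen [H4,H0,H3,H2,H1] ; pick H1
  add 134.32.0.0/12 -> H2 at depth 12
  add 18.197.32.0/20 -> H4 at depth 20
  add 18.197.0.0/16 -> H2 at depth 16
  add 18.197.33.60/32 -> H0 at depth 32
  Q 172.162.222.191: descend 10 ; hops seen [H4] ; pick H4
  add 134.41.144.0/20 -> H5 at depth 20
  add 18.197.32.0/23 -> H1 at depth 23
  add 134.41.145.48/28 -> H2 at depth 28
  add 134.0.0.0/8 -> H3 at depth 8
  Q 18.197.32.7: descend 00010010110001010010000 ; hops seen [H5,H4,H2,H4,H1] ; pick H1
  Q 134.32.63.233: descend 100001100010 ; hops seen [H4,H3,H2] ; pick H2
  - 134.41.128.0/17 clear@17

== LOOKUPS ==
["H2","no-route","H5","H4","H5","H4","H4","H1","H1","H5","H1","H4","H1","H2"]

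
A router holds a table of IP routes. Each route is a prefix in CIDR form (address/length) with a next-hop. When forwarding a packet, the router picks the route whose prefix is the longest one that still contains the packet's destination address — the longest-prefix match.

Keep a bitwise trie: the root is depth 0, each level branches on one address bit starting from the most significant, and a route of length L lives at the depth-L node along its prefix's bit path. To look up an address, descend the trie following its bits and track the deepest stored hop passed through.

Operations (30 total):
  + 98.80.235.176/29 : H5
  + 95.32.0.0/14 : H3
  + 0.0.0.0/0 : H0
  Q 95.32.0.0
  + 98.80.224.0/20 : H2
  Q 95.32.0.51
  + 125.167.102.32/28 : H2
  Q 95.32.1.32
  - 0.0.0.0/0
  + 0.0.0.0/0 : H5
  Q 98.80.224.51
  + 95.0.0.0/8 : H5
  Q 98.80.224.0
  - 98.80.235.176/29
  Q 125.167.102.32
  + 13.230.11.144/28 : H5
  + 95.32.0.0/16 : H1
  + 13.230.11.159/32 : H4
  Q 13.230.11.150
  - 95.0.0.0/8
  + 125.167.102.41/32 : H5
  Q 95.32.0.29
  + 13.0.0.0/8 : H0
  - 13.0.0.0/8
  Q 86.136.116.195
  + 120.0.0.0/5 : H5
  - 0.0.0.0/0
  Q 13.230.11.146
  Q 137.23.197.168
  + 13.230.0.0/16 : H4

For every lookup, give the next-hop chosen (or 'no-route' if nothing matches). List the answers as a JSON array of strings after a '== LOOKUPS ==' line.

Apply in order:
  + 98.80.235.176/29 (H5) depth=29
  + 95.32.0.0/14 (H3) depth=14
  + 0.0.0.0/0 (H0) depth=0
  ? 95.32.0.0  path d0:H0→d1:-→d2:-→d3:-→d4:-→d5:-→d6:-→d7:-→d8:-→d9:-→d10:-→d11:-→d12:-→d13:-→d14:H3  best=H3
  + 98.80.224.0/20 (H2) depth=20
  ? 95.32.0.51  path d0:H0→d1:-→d2:-→d3:-→d4:-→d5:-→d6:-→d7:-→d8:-→d9:-→d10:-→d11:-→d12:-→d13:-→d14:H3  best=H3
  + 125.167.102.32/28 (H2) depth=28
  ? 95.32.1.32  path d0:H0→d1:-→d2:-→d3:-→d4:-→d5:-→d6:-→d7:-→d8:-→d9:-→d10:-→d11:-→d12:-→d13:-→d14:H3  best=H3
  del 0.0.0.0/0 (clear depth 0)
  + 0.0.0.0/0 (H5) depth=0
  ? 98.80.224.51  path d0:H5→d1:-→d2:-→d3:-→d4:-→d5:-→d6:-→d7:-→d8:-→d9:-→d10:-→d11:-→d12:-→d13:-→d14:-→d15:-→d16:-→d17:-→d18:-→d19:-→d20:H2  best=H2
  + 95.0.0.0/8 (H5) depth=8
  ? 98.80.224.0  path d0:H5→d1:-→d2:-→d3:-→d4:-→d5:-→d6:-→d7:-→d8:-→d9:-→d10:-→d11:-→d12:-→d13:-→d14:-→d15:-→d16:-→d17:-→d18:-→d19:-→d20:H2  best=H2
  del 98.80.235.176/29 (clear depth 29)
  ? 125.167.102.32  path d0:H5→d1:-→d2:-→d3:-→d4:-→d5:-→d6:-→d7:-→d8:-→d9:-→d10:-→d11:-→d12:-→d13:-→d14:-→d15:-→d16:-→d17:-→d18:-→d19:-→d20:-→d21:-→d22:-→d23:-→d24:-→d25:-→d26:-→d27:-→d28:H2  best=H2
  + 13.230.11.144/28 (H5) depth=28
  + 95.32.0.0/16 (H1) depth=16
  + 13.230.11.159/32 (H4) depth=32
  ? 13.230.11.150  path d0:H5→d1:-→d2:-→d3:-→d4:-→d5:-→d6:-→d7:-→d8:-→d9:-→d10:-→d11:-→d12:-→d13:-→d14:-→d15:-→d16:-→d17:-→d18:-→d19:-→d20:-→d21:-→d22:-→d23:-→d24:-→d25:-→d26:-→d27:-→d28:H5  best=H5
  del 95.0.0.0/8 (clear depth 8)
  + 125.167.102.41/32 (H5) depth=32
  ? 95.32.0.29  path d0:H5→d1:-→d2:-→d3:-→d4:-→d5:-→d6:-→d7:-→d8:-→d9:-→d10:-→d11:-→d12:-→d13:-→d14:H3→d15:-→d16:H1  best=H1
  + 13.0.0.0/8 (H0) depth=8
  del 13.0.0.0/8 (clear depth 8)
  ? 86.136.116.195  path d0:H5→d1:-→d2:-→d3:-→d4:-  best=H5
  + 120.0.0.0/5 (H5) depth=5
  del 0.0.0.0/0 (clear depth 0)
  ? 13.230.11.146  path d0:-→d1:-→d2:-→d3:-→d4:-→d5:-→d6:-→d7:-→d8:-→d9:-→d10:-→d11:-→d12:-→d13:-→d14:-→d15:-→d16:-→d17:-→d18:-→d19:-→d20:-→d21:-→d22:-→d23:-→d24:-→d25:-→d26:-→d27:-→d28:H5  best=H5
  ? 137.23.197.168  path d0:-  best=no-route
  + 13.230.0.0/16 (H4) depth=16

== LOOKUPS ==
["H3","H3","H3","H2","H2","H2","H5","H1","H5","H5","no-route"]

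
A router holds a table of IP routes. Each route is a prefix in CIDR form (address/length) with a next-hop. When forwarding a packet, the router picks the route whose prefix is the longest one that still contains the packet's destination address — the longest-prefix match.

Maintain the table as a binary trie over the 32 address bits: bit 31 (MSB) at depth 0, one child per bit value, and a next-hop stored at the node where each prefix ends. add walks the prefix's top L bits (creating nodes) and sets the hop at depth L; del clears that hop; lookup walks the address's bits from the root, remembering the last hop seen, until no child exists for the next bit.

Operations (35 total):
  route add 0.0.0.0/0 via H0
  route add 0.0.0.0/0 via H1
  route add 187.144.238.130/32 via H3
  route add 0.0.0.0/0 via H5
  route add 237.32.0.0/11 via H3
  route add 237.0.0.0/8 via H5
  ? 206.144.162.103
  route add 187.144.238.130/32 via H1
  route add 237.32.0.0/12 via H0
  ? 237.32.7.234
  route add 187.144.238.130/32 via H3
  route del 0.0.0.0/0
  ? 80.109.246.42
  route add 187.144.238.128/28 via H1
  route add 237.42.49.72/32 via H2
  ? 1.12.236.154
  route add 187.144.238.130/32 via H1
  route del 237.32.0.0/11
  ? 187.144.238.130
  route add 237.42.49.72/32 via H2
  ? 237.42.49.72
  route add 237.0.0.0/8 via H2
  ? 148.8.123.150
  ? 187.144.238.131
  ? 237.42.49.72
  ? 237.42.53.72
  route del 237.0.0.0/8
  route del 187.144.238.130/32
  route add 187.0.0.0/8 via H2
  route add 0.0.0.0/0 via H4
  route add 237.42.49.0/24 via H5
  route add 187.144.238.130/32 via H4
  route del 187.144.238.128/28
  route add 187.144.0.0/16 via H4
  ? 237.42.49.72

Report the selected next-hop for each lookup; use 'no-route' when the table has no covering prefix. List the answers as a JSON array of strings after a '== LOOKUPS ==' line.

Process each operation:
  add 0.0.0.0/0 -> H0 at depth 0
  add 0.0.0.0/0 -> H1 at depth 0
  add 187.144.238.130/32 -> H3 at depth 32
  add 0.0.0.0/0 -> H5 at depth 0
  add 237.32.0.0/11 -> H3 at depth 11
  add 237.0.0.0/8 -> H5 at depth 8
  Q 206.144.162.103: descend 11 ; hops seen [H5] ; pick H5
  add 187.144.238.130/32 -> H1 at depth 32
  add 237.32.0.0/12 -> H0 at depth 12
  Q 237.32.7.234: descend 111011010010 ; hops seen [H5,H5,H3,H0] ; pick H0
  add 187.144.238.130/32 -> H3 at depth 32
  del 0.0.0.0/0 (clear depth 0)
  Q 80.109.246.42: descend ε ; hops seen [∅] ; pick no-route
  add 187.144.238.128/28 -> H1 at depth 28
  add 237.42.49.72/32 -> H2 at depth 32
  Q 1.12.236.154: descend ε ; hops seen [∅] ; pick no-route
  add 187.144.238.130/32 -> H1 at depth 32
  del 237.32.0.0/11 (clear depth 11)
  Q 187.144.238.130: descend 10111011100100001110111010000010 ; hops seen [H1,H1] ; pick H1
  add 237.42.49.72/32 -> H2 at depth 32
  Q 237.42.49.72: descend 11101101001010100011000101001000 ; hops seen [H5,H0,H2] ; pick H2
  add 237.0.0.0/8 -> H2 at depth 8
  Q 148.8.123.150: descend 10 ; hops seen [∅] ; pick no-route
  Q 187.144.238.131: descend 1011101110010000111011101000001 ; hops seen [H1] ; pick H1
  Q 237.42.49.72: descend 11101101001010100011000101001000 ; hops seen [H2,H0,H2] ; pick H2
  Q 237.42.53.72: descend 111011010010101000110 ; hops seen [H2,H0] ; pick H0
  del 237.0.0.0/8 (clear depth 8)
  del 187.144.238.130/32 (clear depth 32)
  add 187.0.0.0/8 -> H2 at depth 8
  add 0.0.0.0/0 -> H4 at depth 0
  add 237.42.49.0/24 -> H5 at depth 24
  add 187.144.238.130/32 -> H4 at depth 32
  del 187.144.238.128/28 (clear depth 28)
  add 187.144.0.0/16 -> H4 at depth 16
  Q 237.42.49.72: descend 11101101001010100011000101001000 ; hops seen [H4,H0,H5,H2] ; pick H2

== LOOKUPS ==
["H5","H0","no-route","no-route","H1","H2","no-route","H1","H2","H0","H2"]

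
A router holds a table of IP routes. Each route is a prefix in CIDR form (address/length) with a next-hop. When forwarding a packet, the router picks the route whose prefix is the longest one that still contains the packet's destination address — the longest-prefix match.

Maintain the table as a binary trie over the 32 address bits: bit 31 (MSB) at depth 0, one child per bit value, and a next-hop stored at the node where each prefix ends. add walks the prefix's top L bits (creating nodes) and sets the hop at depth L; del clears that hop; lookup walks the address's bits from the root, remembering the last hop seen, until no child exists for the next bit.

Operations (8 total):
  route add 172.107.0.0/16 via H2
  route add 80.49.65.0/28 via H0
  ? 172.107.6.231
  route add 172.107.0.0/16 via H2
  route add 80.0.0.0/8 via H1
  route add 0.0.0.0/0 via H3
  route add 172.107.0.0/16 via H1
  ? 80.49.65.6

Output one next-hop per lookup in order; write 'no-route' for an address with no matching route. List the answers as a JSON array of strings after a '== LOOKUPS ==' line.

Apply in order:
  add 172.107.0.0/16 -> H2 at depth 16
  add 80.49.65.0/28 -> H0 at depth 28
  Q 172.107.6.231: descend 1010110001101011 ; hops seen [H2] ; pick H2
  add 172.107.0.0/16 -> H2 at depth 16
  add 80.0.0.0/8 -> H1 at depth 8
  add 0.0.0.0/0 -> H3 at depth 0
  add 172.107.0.0/16 -> H1 at depth 16
  Q 80.49.65.6: descend 0101000000110001010000010000 ; hops seen [H3,H1,H0] ; pick H0

== LOOKUPS ==
["H2","H0"]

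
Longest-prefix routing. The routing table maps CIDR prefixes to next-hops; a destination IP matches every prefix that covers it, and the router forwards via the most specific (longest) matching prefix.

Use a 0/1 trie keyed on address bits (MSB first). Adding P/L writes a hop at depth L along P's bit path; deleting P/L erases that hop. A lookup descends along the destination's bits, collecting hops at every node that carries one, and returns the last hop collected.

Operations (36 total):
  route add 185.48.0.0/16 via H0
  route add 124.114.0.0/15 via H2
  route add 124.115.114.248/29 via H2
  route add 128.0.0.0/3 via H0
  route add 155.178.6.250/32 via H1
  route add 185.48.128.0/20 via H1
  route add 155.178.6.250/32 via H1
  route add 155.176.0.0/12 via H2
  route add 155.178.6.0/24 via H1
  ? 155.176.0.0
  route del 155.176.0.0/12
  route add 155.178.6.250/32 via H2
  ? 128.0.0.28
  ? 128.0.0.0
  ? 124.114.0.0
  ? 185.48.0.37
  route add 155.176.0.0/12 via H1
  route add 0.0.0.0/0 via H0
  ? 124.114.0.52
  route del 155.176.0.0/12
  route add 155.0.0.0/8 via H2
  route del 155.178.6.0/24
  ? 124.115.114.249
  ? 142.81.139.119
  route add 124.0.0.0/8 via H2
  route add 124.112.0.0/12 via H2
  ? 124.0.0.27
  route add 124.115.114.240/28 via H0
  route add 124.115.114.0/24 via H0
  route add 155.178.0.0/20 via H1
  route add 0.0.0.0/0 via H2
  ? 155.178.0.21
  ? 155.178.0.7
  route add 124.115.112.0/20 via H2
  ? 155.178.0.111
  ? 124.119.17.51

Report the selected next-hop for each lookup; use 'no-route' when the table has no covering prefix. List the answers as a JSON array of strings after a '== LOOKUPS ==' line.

Trace:
  + 185.48.0.0/16 (H0) depth=16
  + 124.114.0.0/15 (H2) depth=15
  + 124.115.114.248/29 (H2) depth=29
  + 128.0.0.0/3 (H0) depth=3
  + 155.178.6.250/32 (H1) depth=32
  + 185.48.128.0/20 (H1) depth=20
  + 155.178.6.250/32 (H1) depth=32
  + 155.176.0.0/12 (H2) depth=12
  + 155.178.6.0/24 (H1) depth=24
  ? 155.176.0.0  path d0:-→d1:-→d2:-→d3:H0→d4:-→d5:-→d6:-→d7:-→d8:-→d9:-→d10:-→d11:-→d12:H2→d13:-→d14:-  best=H2
  - 155.176.0.0/12 clear@12
  + 155.178.6.250/32 (H2) depth=32
  ? 128.0.0.28  path d0:-→d1:-→d2:-→d3:H0  best=H0
  ? 128.0.0.0  path d0:-→d1:-→d2:-→d3:H0  best=H0
  ? 124.114.0.0  path d0:-→d1:-→d2:-→d3:-→d4:-→d5:-→d6:-→d7:-→d8:-→d9:-→d10:-→d11:-→d12:-→d13:-→d14:-→d15:H2  best=H2
  ? 185.48.0.37  path d0:-→d1:-→d2:-→d3:-→d4:-→d5:-→d6:-→d7:-→d8:-→d9:-→d10:-→d11:-→d12:-→d13:-→d14:-→d15:-→d16:H0  best=H0
  + 155.176.0.0/12 (H1) depth=12
  + 0.0.0.0/0 (H0) depth=0
  ? 124.114.0.52  path d0:H0→d1:-→d2:-→d3:-→d4:-→d5:-→d6:-→d7:-→d8:-→d9:-→d10:-→d11:-→d12:-→d13:-→d14:-→d15:H2  best=H2
  - 155.176.0.0/12 clear@12
  + 155.0.0.0/8 (H2) depth=8
  - 155.178.6.0/24 clear@24
  ? 124.115.114.249  path d0:H0→d1:-→d2:-→d3:-→d4:-→d5:-→d6:-→d7:-→d8:-→d9:-→d10:-→d11:-→d12:-→d13:-→d14:-→d15:H2→d16:-→d17:-→d18:-→d19:-→d20:-→d21:-→d22:-→d23:-→d24:-→d25:-→d26:-→d27:-→d28:-→d29:H2  best=H2
  ? 142.81.139.119  path d0:H0→d1:-→d2:-→d3:H0  best=H0
  + 124.0.0.0/8 (H2) depth=8
  + 124.112.0.0/12 (H2) depth=12
  ? 124.0.0.27  path d0:H0→d1:-→d2:-→d3:-→d4:-→d5:-→d6:-→d7:-→d8:H2→d9:-  best=H2
  + 124.115.114.240/28 (H0) depth=28
  + 124.115.114.0/24 (H0) depth=24
  + 155.178.0.0/20 (H1) depth=20
  + 0.0.0.0/0 (H2) depth=0
  ? 155.178.0.21  path d0:H2→d1:-→d2:-→d3:H0→d4:-→d5:-→d6:-→d7:-→d8:H2→d9:-→d10:-→d11:-→d12:-→d13:-→d14:-→d15:-→d16:-→d17:-→d18:-→d19:-→d20:H1→d21:-  best=H1
  ? 155.178.0.7  path d0:H2→d1:-→d2:-→d3:H0→d4:-→d5:-→d6:-→d7:-→d8:H2→d9:-→d10:-→d11:-→d12:-→d13:-→d14:-→d15:-→d16:-→d17:-→d18:-→d19:-→d20:H1→d21:-  best=H1
  + 124.115.112.0/20 (H2) depth=20
  ? 155.178.0.111  path d0:H2→d1:-→d2:-→d3:H0→d4:-→d5:-→d6:-→d7:-→d8:H2→d9:-→d10:-→d11:-→d12:-→d13:-→d14:-→d15:-→d16:-→d17:-→d18:-→d19:-→d20:H1→d21:-  best=H1
  ? 124.119.17.51  path d0:H2→d1:-→d2:-→d3:-→d4:-→d5:-→d6:-→d7:-→d8:H2→d9:-→d10:-→d11:-→d12:H2→d13:-  best=H2

== LOOKUPS ==
["H2","H0","H0","H2","H0","H2","H2","H0","H2","H1","H1","H1","H2"]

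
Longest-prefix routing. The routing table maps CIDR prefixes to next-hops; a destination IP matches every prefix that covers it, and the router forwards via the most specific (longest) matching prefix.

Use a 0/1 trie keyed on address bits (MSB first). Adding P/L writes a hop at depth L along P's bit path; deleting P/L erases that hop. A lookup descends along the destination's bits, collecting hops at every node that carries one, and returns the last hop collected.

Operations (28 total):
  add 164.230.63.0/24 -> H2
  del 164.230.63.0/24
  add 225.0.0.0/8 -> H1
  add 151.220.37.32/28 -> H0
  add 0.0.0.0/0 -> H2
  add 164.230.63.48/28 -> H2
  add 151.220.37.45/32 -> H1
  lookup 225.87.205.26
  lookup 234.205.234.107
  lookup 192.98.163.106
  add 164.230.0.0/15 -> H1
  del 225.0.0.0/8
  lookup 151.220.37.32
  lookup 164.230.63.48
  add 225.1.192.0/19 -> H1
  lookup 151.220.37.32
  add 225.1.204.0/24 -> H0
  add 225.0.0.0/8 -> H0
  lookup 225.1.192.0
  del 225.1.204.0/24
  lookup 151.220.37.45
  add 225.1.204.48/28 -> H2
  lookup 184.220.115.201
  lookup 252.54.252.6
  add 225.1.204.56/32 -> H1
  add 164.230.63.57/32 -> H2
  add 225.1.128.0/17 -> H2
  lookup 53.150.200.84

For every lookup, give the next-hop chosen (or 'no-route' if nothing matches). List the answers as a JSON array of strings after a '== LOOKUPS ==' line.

Trace:
  add 164.230.63.0/24 -> H2 at depth 24
  - 164.230.63.0/24 clear@24
  add 225.0.0.0/8 -> H1 at depth 8
  add 151.220.37.32/28 -> H0 at depth 28
  add 0.0.0.0/0 -> H2 at depth 0
  add 164.230.63.48/28 -> H2 at depth 28
  add 151.220.37.45/32 -> H1 at depth 32
  lookup 225.87.205.26: bits 11100001 walk d0:H2→d1:-→d2:-→d3:-→d4:-→d5:-→d6:-→d7:-→d8:H1 -> H1
  lookup 234.205.234.107: bits 1110 walk d0:H2→d1:-→d2:-→d3:-→d4:- -> H2
  lookup 192.98.163.106: bits 11 walk d0:H2→d1:-→d2:- -> H2
  add 164.230.0.0/15 -> H1 at depth 15
  - 225.0.0.0/8 clear@8
  lookup 151.220.37.32: bits 1001011111011100001001010010 walk d0:H2→d1:-→d2:-→d3:-→d4:-→d5:-→d6:-→d7:-→d8:-→d9:-→d10:-→d11:-→d12:-→d13:-→d14:-→d15:-→d16:-→d17:-→d18:-→d19:-→d20:-→d21:-→d22:-→d23:-→d24:-→d25:-→d26:-→d27:-→d28:H0 -> H0
  lookup 164.230.63.48: bits 1010010011100110001111110011 walk d0:H2→d1:-→d2:-→d3:-→d4:-→d5:-→d6:-→d7:-→d8:-→d9:-→d10:-→d11:-→d12:-→d13:-→d14:-→d15:H1→d16:-→d17:-→d18:-→d19:-→d20:-→d21:-→d22:-→d23:-→d24:-→d25:-→d26:-→d27:-→d28:H2 -> H2
  add 225.1.192.0/19 -> H1 at depth 19
  lookup 151.220.37.32: bits 1001011111011100001001010010 walk d0:H2→d1:-→d2:-→d3:-→d4:-→d5:-→d6:-→d7:-→d8:-→d9:-→d10:-→d11:-→d12:-→d13:-→d14:-→d15:-→d16:-→d17:-→d18:-→d19:-→d20:-→d21:-→d22:-→d23:-→d24:-→d25:-→d26:-→d27:-→d28:H0 -> H0
  add 225.1.204.0/24 -> H0 at depth 24
  add 225.0.0.0/8 -> H0 at depth 8
  lookup 225.1.192.0: bits 11100001000000011100 walk d0:H2→d1:-→d2:-→d3:-→d4:-→d5:-→d6:-→d7:-→d8:H0→d9:-→d10:-→d11:-→d12:-→d13:-→d14:-→d15:-→d16:-→d17:-→d18:-→d19:H1→d20:- -> H1
  - 225.1.204.0/24 clear@24
  lookup 151.220.37.45: bits 10010111110111000010010100101101 walk d0:H2→d1:-→d2:-→d3:-→d4:-→d5:-→d6:-→d7:-→d8:-→d9:-→d10:-→d11:-→d12:-→d13:-→d14:-→d15:-→d16:-→d17:-→d18:-→d19:-→d20:-→d21:-→d22:-→d23:-→d24:-→d25:-→d26:-→d27:-→d28:H0→d29:-→d30:-→d31:-→d32:H1 -> H1
  add 225.1.204.48/28 -> H2 at depth 28
  lookup 184.220.115.201: bits 101 walk d0:H2→d1:-→d2:-→d3:- -> H2
  lookup 252.54.252.6: bits 111 walk d0:H2→d1:-→d2:-→d3:- -> H2
  add 225.1.204.56/32 -> H1 at depth 32
  add 164.230.63.57/32 -> H2 at depth 32
  add 225.1.128.0/17 -> H2 at depth 17
  lookup 53.150.200.84: bits ε walk d0:H2 -> H2

== LOOKUPS ==
["H1","H2","H2","H0","H2","H0","H1","H1","H2","H2","H2"]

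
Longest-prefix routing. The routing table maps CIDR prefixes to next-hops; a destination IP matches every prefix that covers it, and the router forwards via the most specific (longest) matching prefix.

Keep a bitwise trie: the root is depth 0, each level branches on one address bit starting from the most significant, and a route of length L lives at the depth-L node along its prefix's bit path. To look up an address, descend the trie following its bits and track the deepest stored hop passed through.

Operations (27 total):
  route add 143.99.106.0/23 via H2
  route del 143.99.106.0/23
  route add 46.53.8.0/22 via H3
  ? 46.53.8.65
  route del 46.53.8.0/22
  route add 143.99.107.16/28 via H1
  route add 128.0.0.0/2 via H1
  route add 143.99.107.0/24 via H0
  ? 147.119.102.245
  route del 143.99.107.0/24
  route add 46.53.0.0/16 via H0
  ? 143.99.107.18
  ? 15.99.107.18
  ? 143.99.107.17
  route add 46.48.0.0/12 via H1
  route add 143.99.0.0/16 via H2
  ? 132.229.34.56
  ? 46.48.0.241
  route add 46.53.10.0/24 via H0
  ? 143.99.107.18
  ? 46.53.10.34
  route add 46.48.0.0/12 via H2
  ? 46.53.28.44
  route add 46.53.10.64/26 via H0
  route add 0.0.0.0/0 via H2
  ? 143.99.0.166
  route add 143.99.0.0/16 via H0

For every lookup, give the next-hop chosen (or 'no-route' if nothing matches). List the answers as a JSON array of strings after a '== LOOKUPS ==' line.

Process each operation:
  + 143.99.106.0/23 (H2) depth=23
  - 143.99.106.0/23 clear@23
  + 46.53.8.0/22 (H3) depth=22
  Q 46.53.8.65: descend 0010111000110101000010 ; hops seen [H3] ; pick H3
  - 46.53.8.0/22 clear@22
  + 143.99.107.16/28 (H1) depth=28
  + 128.0.0.0/2 (H1) depth=2
  + 143.99.107.0/24 (H0) depth=24
  Q 147.119.102.245: descend 100 ; hops seen [H1] ; pick H1
  - 143.99.107.0/24 clear@24
  + 46.53.0.0/16 (H0) depth=16
  Q 143.99.107.18: descend 1000111101100011011010110001 ; hops seen [H1,H1] ; pick H1
  Q 15.99.107.18: descend 00 ; hops seen [∅] ; pick no-route
  Q 143.99.107.17: descend 1000111101100011011010110001 ; hops seen [H1,H1] ; pick H1
  + 46.48.0.0/12 (H1) depth=12
  + 143.99.0.0/16 (H2) depth=16
  Q 132.229.34.56: descend 1000 ; hops seen [H1] ; pick H1
  Q 46.48.0.241: descend 0010111000110 ; hops seen [H1] ; pick H1
  + 46.53.10.0/24 (H0) depth=24
  Q 143.99.107.18: descend 1000111101100011011010110001 ; hops seen [H1,H2,H1] ; pick H1
  Q 46.53.10.34: descend 001011100011010100001010 ; hops seen [H1,H0,H0] ; pick H0
  + 46.48.0.0/12 (H2) depth=12
  Q 46.53.28.44: descend 0010111000110101000 ; hops seen [H2,H0] ; pick H0
  + 46.53.10.64/26 (H0) depth=26
  + 0.0.0.0/0 (H2) depth=0
  Q 143.99.0.166: descend 10001111011000110 ; hops seen [H2,H1,H2] ; pick H2
  + 143.99.0.0/16 (H0) depth=16

== LOOKUPS ==
["H3","H1","H1","no-route","H1","H1","H1","H1","H0","H0","H2"]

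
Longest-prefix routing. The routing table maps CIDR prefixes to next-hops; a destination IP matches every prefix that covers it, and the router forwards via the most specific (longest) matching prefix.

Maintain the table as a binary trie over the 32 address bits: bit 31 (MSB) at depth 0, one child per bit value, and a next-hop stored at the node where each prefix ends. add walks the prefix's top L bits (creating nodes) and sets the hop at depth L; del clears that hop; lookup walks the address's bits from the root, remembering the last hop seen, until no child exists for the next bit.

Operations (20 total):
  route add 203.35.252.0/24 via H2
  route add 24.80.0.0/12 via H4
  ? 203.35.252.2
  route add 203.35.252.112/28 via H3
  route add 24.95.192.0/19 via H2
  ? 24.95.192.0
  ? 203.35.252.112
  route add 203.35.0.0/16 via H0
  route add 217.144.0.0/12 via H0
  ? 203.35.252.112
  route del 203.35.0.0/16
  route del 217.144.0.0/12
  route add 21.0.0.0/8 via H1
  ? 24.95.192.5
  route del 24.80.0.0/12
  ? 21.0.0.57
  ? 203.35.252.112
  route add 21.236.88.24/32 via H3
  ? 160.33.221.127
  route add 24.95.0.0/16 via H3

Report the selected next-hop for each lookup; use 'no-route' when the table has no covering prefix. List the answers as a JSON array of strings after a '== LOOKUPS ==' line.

Trace:
  add 203.35.252.0/24 -> H2 at depth 24
  add 24.80.0.0/12 -> H4 at depth 12
  Q 203.35.252.2: descend 110010110010001111111100 ; hops seen [H2] ; pick H2
  add 203.35.252.112/28 -> H3 at depth 28
  add 24.95.192.0/19 -> H2 at depth 19
  Q 24.95.192.0: descend 0001100001011111110 ; hops seen [H4,H2] ; pick H2
  Q 203.35.252.112: descend 1100101100100011111111000111 ; hops seen [H2,H3] ; pick H3
  add 203.35.0.0/16 -> H0 at depth 16
  add 217.144.0.0/12 -> H0 at depth 12
  Q 203.35.252.112: descend 1100101100100011111111000111 ; hops seen [H0,H2,H3] ; pick H3
  del 203.35.0.0/16 (clear depth 16)
  del 217.144.0.0/12 (clear depth 12)
  add 21.0.0.0/8 -> H1 at depth 8
  Q 24.95.192.5: descend 0001100001011111110 ; hops seen [H4,H2] ; pick H2
  del 24.80.0.0/12 (clear depth 12)
  Q 21.0.0.57: descend 00010101 ; hops seen [H1] ; pick H1
  Q 203.35.252.112: descend 1100101100100011111111000111 ; hops seen [H2,H3] ; pick H3
  add 21.236.88.24/32 -> H3 at depth 32
  Q 160.33.221.127: descend 1 ; hops seen [∅] ; pick no-route
  add 24.95.0.0/16 -> H3 at depth 16

== LOOKUPS ==
["H2","H2","H3","H3","H2","H1","H3","no-route"]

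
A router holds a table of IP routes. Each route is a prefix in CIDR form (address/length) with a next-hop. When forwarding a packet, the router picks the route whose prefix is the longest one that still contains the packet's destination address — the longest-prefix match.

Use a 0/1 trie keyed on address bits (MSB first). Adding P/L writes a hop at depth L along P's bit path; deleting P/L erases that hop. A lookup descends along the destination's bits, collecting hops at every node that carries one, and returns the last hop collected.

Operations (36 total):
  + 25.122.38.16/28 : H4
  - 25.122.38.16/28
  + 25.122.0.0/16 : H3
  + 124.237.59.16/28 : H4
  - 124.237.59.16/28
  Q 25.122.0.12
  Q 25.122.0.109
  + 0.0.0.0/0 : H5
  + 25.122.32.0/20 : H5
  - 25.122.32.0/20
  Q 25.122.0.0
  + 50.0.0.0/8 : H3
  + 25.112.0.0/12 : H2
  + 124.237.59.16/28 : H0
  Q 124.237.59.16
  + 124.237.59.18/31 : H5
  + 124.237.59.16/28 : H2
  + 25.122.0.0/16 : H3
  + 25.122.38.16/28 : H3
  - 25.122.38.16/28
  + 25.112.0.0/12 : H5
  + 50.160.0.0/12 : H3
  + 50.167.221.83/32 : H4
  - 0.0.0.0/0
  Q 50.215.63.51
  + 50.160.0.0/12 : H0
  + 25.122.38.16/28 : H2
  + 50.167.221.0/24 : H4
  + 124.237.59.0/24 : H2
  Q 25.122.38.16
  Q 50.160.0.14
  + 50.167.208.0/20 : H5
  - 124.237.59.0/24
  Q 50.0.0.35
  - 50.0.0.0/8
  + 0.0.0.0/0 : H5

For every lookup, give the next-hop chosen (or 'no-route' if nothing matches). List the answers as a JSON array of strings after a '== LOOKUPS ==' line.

Apply in order:
  add 25.122.38.16/28 -> H4 at depth 28
  del 25.122.38.16/28 (clear depth 28)
  add 25.122.0.0/16 -> H3 at depth 16
  add 124.237.59.16/28 -> H4 at depth 28
  del 124.237.59.16/28 (clear depth 28)
  ? 25.122.0.12  path d0:-→d1:-→d2:-→d3:-→d4:-→d5:-→d6:-→d7:-→d8:-→d9:-→d10:-→d11:-→d12:-→d13:-→d14:-→d15:-→d16:H3→d17:-→d18:-  best=H3
  ? 25.122.0.109  path d0:-→d1:-→d2:-→d3:-→d4:-→d5:-→d6:-→d7:-→d8:-→d9:-→d10:-→d11:-→d12:-→d13:-→d14:-→d15:-→d16:H3→d17:-→d18:-  best=H3
  add 0.0.0.0/0 -> H5 at depth 0
  add 25.122.32.0/20 -> H5 at depth 20
  del 25.122.32.0/20 (clear depth 20)
  ? 25.122.0.0  path d0:H5→d1:-→d2:-→d3:-→d4:-→d5:-→d6:-→d7:-→d8:-→d9:-→d10:-→d11:-→d12:-→d13:-→d14:-→d15:-→d16:H3→d17:-→d18:-  best=H3
  add 50.0.0.0/8 -> H3 at depth 8
  add 25.112.0.0/12 -> H2 at depth 12
  add 124.237.59.16/28 -> H0 at depth 28
  ? 124.237.59.16  path d0:H5→d1:-→d2:-→d3:-→d4:-→d5:-→d6:-→d7:-→d8:-→d9:-→d10:-→d11:-→d12:-→d13:-→d14:-→d15:-→d16:-→d17:-→d18:-→d19:-→d20:-→d21:-→d22:-→d23:-→d24:-→d25:-→d26:-→d27:-→d28:H0  best=H0
  add 124.237.59.18/31 -> H5 at depth 31
  add 124.237.59.16/28 -> H2 at depth 28
  add 25.122.0.0/16 -> H3 at depth 16
  add 25.122.38.16/28 -> H3 at depth 28
  del 25.122.38.16/28 (clear depth 28)
  add 25.112.0.0/12 -> H5 at depth 12
  add 50.160.0.0/12 -> H3 at depth 12
  add 50.167.221.83/32 -> H4 at depth 32
  del 0.0.0.0/0 (clear depth 0)
  ? 50.215.63.51  path d0:-→d1:-→d2:-→d3:-→d4:-→d5:-→d6:-→d7:-→d8:H3→d9:-  best=H3
  add 50.160.0.0/12 -> H0 at depth 12
  add 25.122.38.16/28 -> H2 at depth 28
  add 50.167.221.0/24 -> H4 at depth 24
  add 124.237.59.0/24 -> H2 at depth 24
  ? 25.122.38.16  path d0:-→d1:-→d2:-→d3:-→d4:-→d5:-→d6:-→d7:-→d8:-→d9:-→d10:-→d11:-→d12:H5→d13:-→d14:-→d15:-→d16:H3→d17:-→d18:-→d19:-→d20:-→d21:-→d22:-→d23:-→d24:-→d25:-→d26:-→d27:-→d28:H2  best=H2
  ? 50.160.0.14  path d0:-→d1:-→d2:-→d3:-→d4:-→d5:-→d6:-→d7:-→d8:H3→d9:-→d10:-→d11:-→d12:H0→d13:-  best=H0
  add 50.167.208.0/20 -> H5 at depth 20
  del 124.237.59.0/24 (clear depth 24)
  ? 50.0.0.35  path d0:-→d1:-→d2:-→d3:-→d4:-→d5:-→d6:-→d7:-→d8:H3  best=H3
  del 50.0.0.0/8 (clear depth 8)
  add 0.0.0.0/0 -> H5 at depth 0

== LOOKUPS ==
["H3","H3","H3","H0","H3","H2","H0","H3"]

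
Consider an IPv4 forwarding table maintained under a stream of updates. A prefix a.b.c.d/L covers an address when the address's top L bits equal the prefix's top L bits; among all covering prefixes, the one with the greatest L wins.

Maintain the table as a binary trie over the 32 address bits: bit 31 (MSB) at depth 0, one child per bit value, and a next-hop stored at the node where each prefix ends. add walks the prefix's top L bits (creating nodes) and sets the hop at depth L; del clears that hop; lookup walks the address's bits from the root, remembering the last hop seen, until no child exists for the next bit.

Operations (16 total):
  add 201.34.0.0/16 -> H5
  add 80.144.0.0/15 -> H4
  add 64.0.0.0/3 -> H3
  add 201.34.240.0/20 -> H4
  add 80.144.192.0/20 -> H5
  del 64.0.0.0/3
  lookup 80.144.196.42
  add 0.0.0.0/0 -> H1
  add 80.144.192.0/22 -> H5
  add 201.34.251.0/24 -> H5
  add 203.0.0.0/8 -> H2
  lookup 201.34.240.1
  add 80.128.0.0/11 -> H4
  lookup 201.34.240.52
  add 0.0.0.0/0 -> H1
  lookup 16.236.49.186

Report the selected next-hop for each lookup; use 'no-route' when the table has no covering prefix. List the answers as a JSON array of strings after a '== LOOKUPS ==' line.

Apply in order:
  + 201.34.0.0/16 (H5) depth=16
  + 80.144.0.0/15 (H4) depth=15
  + 64.0.0.0/3 (H3) depth=3
  + 201.34.240.0/20 (H4) depth=20
  + 80.144.192.0/20 (H5) depth=20
  del 64.0.0.0/3 (clear depth 3)
  lookup 80.144.196.42: bits 01010000100100001100 walk d0:-→d1:-→d2:-→d3:-→d4:-→d5:-→d6:-→d7:-→d8:-→d9:-→d10:-→d11:-→d12:-→d13:-→d14:-→d15:H4→d16:-→d17:-→d18:-→d19:-→d20:H5 -> H5
  + 0.0.0.0/0 (H1) depth=0
  + 80.144.192.0/22 (H5) depth=22
  + 201.34.251.0/24 (H5) depth=24
  + 203.0.0.0/8 (H2) depth=8
  lookup 201.34.240.1: bits 11001001001000101111 walk d0:H1→d1:-→d2:-→d3:-→d4:-→d5:-→d6:-→d7:-→d8:-→d9:-→d10:-→d11:-→d12:-→d13:-→d14:-→d15:-→d16:H5→d17:-→d18:-→d19:-→d20:H4 -> H4
  + 80.128.0.0/11 (H4) depth=11
  lookup 201.34.240.52: bits 11001001001000101111 walk d0:H1→d1:-→d2:-→d3:-→d4:-→d5:-→d6:-→d7:-→d8:-→d9:-→d10:-→d11:-→d12:-→d13:-→d14:-→d15:-→d16:H5→d17:-→d18:-→d19:-→d20:H4 -> H4
  + 0.0.0.0/0 (H1) depth=0
  lookup 16.236.49.186: bits 0 walk d0:H1→d1:- -> H1

== LOOKUPS ==
["H5","H4","H4","H1"]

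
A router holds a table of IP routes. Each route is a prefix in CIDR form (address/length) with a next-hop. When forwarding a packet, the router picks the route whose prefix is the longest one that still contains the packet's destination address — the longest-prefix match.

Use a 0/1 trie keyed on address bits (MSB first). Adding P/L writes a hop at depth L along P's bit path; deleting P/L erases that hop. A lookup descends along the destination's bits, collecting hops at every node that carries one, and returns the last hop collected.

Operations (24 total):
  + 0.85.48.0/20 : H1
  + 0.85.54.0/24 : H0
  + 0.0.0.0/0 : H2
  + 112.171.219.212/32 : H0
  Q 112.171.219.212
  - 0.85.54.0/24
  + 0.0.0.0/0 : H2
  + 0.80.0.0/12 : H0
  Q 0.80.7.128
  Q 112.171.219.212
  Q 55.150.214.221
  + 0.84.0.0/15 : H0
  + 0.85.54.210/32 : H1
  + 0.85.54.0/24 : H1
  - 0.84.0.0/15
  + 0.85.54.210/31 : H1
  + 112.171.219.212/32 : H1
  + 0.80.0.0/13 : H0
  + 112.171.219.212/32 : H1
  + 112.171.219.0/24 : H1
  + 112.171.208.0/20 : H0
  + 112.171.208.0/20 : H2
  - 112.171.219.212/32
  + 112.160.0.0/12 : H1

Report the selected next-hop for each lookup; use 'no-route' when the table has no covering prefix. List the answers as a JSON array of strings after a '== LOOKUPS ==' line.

Trace:
  + 0.85.48.0/20 (H1) depth=20
  + 0.85.54.0/24 (H0) depth=24
  + 0.0.0.0/0 (H2) depth=0
  + 112.171.219.212/32 (H0) depth=32
  lookup 112.171.219.212: bits 01110000101010111101101111010100 walk d0:H2→d1:-→d2:-→d3:-→d4:-→d5:-→d6:-→d7:-→d8:-→d9:-→d10:-→d11:-→d12:-→d13:-→d14:-→d15:-→d16:-→d17:-→d18:-→d19:-→d20:-→d21:-→d22:-→d23:-→d24:-→d25:-→d26:-→d27:-→d28:-→d29:-→d30:-→d31:-→d32:H0 -> H0
  del 0.85.54.0/24 (clear depth 24)
  + 0.0.0.0/0 (H2) depth=0
  + 0.80.0.0/12 (H0) depth=12
  lookup 0.80.7.128: bits 0000000001010 walk d0:H2→d1:-→d2:-→d3:-→d4:-→d5:-→d6:-→d7:-→d8:-→d9:-→d10:-→d11:-→d12:H0→d13:- -> H0
  lookup 112.171.219.212: bits 01110000101010111101101111010100 walk d0:H2→d1:-→d2:-→d3:-→d4:-→d5:-→d6:-→d7:-→d8:-→d9:-→d10:-→d11:-→d12:-→d13:-→d14:-→d15:-→d16:-→d17:-→d18:-→d19:-→d20:-→d21:-→d22:-→d23:-→d24:-→d25:-→d26:-→d27:-→d28:-→d29:-→d30:-→d31:-→d32:H0 -> H0
  lookup 55.150.214.221: bits 00 walk d0:H2→d1:-→d2:- -> H2
  + 0.84.0.0/15 (H0) depth=15
  + 0.85.54.210/32 (H1) depth=32
  + 0.85.54.0/24 (H1) depth=24
  del 0.84.0.0/15 (clear depth 15)
  + 0.85.54.210/31 (H1) depth=31
  + 112.171.219.212/32 (H1) depth=32
  + 0.80.0.0/13 (H0) depth=13
  + 112.171.219.212/32 (H1) depth=32
  + 112.171.219.0/24 (H1) depth=24
  + 112.171.208.0/20 (H0) depth=20
  + 112.171.208.0/20 (H2) depth=20
  del 112.171.219.212/32 (clear depth 32)
  + 112.160.0.0/12 (H1) depth=12

== LOOKUPS ==
["H0","H0","H0","H2"]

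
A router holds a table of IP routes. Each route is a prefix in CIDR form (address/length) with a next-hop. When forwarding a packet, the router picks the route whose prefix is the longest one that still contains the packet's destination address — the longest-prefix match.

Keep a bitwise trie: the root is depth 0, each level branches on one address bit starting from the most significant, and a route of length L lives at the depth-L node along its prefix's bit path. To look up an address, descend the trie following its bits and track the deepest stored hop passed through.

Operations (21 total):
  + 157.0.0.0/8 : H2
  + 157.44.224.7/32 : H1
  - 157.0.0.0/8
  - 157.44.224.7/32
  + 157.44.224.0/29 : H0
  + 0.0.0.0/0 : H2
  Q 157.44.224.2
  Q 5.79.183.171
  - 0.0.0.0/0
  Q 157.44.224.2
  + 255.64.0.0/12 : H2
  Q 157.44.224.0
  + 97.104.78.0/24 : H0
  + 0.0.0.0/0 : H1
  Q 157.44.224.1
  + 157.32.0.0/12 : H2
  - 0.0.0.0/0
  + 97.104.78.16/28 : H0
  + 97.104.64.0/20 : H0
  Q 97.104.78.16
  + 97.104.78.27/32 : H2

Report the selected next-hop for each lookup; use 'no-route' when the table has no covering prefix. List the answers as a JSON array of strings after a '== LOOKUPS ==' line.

Process each operation:
  add 157.0.0.0/8 -> H2 at depth 8
  add 157.44.224.7/32 -> H1 at depth 32
  - 157.0.0.0/8 clear@8
  - 157.44.224.7/32 clear@32
  add 157.44.224.0/29 -> H0 at depth 29
  add 0.0.0.0/0 -> H2 at depth 0
  lookup 157.44.224.2: bits 10011101001011001110000000000 walk d0:H2→d1:-→d2:-→d3:-→d4:-→d5:-→d6:-→d7:-→d8:-→d9:-→d10:-→d11:-→d12:-→d13:-→d14:-→d15:-→d16:-→d17:-→d18:-→d19:-→d20:-→d21:-→d22:-→d23:-→d24:-→d25:-→d26:-→d27:-→d28:-→d29:H0 -> H0
  lookup 5.79.183.171: bits ε walk d0:H2 -> H2
  - 0.0.0.0/0 clear@0
  lookup 157.44.224.2: bits 10011101001011001110000000000 walk d0:-→d1:-→d2:-→d3:-→d4:-→d5:-→d6:-→d7:-→d8:-→d9:-→d10:-→d11:-→d12:-→d13:-→d14:-→d15:-→d16:-→d17:-→d18:-→d19:-→d20:-→d21:-→d22:-→d23:-→d24:-→d25:-→d26:-→d27:-→d28:-→d29:H0 -> H0
  add 255.64.0.0/12 -> H2 at depth 12
  lookup 157.44.224.0: bits 10011101001011001110000000000 walk d0:-→d1:-→d2:-→d3:-→d4:-→d5:-→d6:-→d7:-→d8:-→d9:-→d10:-→d11:-→d12:-→d13:-→d14:-→d15:-→d16:-→d17:-→d18:-→d19:-→d20:-→d21:-→d22:-→d23:-→d24:-→d25:-→d26:-→d27:-→d28:-→d29:H0 -> H0
  add 97.104.78.0/24 -> H0 at depth 24
  add 0.0.0.0/0 -> H1 at depth 0
  lookup 157.44.224.1: bits 10011101001011001110000000000 walk d0:H1→d1:-→d2:-→d3:-→d4:-→d5:-→d6:-→d7:-→d8:-→d9:-→d10:-→d11:-→d12:-→d13:-→d14:-→d15:-→d16:-→d17:-→d18:-→d19:-→d20:-→d21:-→d22:-→d23:-→d24:-→d25:-→d26:-→d27:-→d28:-→d29:H0 -> H0
  add 157.32.0.0/12 -> H2 at depth 12
  - 0.0.0.0/0 clear@0
  add 97.104.78.16/28 -> H0 at depth 28
  add 97.104.64.0/20 -> H0 at depth 20
  lookup 97.104.78.16: bits 0110000101101000010011100001 walk d0:-→d1:-→d2:-→d3:-→d4:-→d5:-→d6:-→d7:-→d8:-→d9:-→d10:-→d11:-→d12:-→d13:-→d14:-→d15:-→d16:-→d17:-→d18:-→d19:-→d20:H0→d21:-→d22:-→d23:-→d24:H0→d25:-→d26:-→d27:-→d28:H0 -> H0
  add 97.104.78.27/32 -> H2 at depth 32

== LOOKUPS ==
["H0","H2","H0","H0","H0","H0"]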